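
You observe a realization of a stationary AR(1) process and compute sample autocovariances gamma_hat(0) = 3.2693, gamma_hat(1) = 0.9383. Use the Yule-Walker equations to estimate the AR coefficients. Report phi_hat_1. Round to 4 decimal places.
\hat\phi_{1} = 0.2870

The Yule-Walker equations for an AR(p) process read, in matrix form,
  Gamma_p phi = r_p,   with   (Gamma_p)_{ij} = gamma(|i - j|),
                       (r_p)_i = gamma(i),   i,j = 1..p.
Substitute the sample gammas (Toeplitz matrix and right-hand side of size 1):
  Gamma_p = [[3.2693]]
  r_p     = [0.9383]
With p = 1 this is the single equation gamma(0) phi_1 = gamma(1):
  phi_hat_1 = gamma(1) / gamma(0) = 0.9383 / 3.2693 = 0.2870.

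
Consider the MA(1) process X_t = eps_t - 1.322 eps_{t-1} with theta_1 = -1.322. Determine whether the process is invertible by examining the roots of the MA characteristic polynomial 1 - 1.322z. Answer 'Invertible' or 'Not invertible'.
\text{Not invertible}

The MA(q) characteristic polynomial is P(z) = 1 - 1.322z.
Invertibility requires all roots to lie outside the unit circle, i.e. |z| > 1 for every root.
This is linear in z: 1 + (-1.322) z = 0  =>  z = -1/(-1.322) = 0.75643,  |z| = 0.75643.
Moduli of all roots: 0.7564.
All moduli strictly greater than 1? No.
Verdict: Not invertible.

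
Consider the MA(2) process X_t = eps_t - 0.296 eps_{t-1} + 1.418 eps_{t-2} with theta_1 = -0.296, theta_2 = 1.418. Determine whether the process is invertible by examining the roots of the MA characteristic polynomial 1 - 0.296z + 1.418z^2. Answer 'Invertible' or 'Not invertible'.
\text{Not invertible}

The MA(q) characteristic polynomial is P(z) = 1 - 0.296z + 1.418z^2.
Invertibility requires all roots to lie outside the unit circle, i.e. |z| > 1 for every root.
Set 1 + (-0.296) z + (1.418) z^2 = 0, i.e. a z^2 + b z + c = 0 with a = 1.418, b = -0.296, c = 1.
Discriminant D = b^2 - 4ac = (-0.296)^2 - 4*(1.418)*1 = 0.087616 - (5.672) = -5.584384.
D < 0, so the roots are the complex-conjugate pair z = (-b +/- i sqrt(-D)) / (2a) = 0.1044 +/- 0.8333i.
For a conjugate pair |z|^2 = z * conj(z) = (product of roots) = c/a = 1/(1.418) = 0.705219, so |z| = sqrt(0.705219) = 0.8398 for both roots.
Moduli of all roots: 0.8398, 0.8398.
All moduli strictly greater than 1? No.
Verdict: Not invertible.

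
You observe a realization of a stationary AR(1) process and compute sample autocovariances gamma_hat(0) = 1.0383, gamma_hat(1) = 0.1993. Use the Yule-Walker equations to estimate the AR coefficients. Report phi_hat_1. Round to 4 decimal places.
\hat\phi_{1} = 0.1919

The Yule-Walker equations for an AR(p) process read, in matrix form,
  Gamma_p phi = r_p,   with   (Gamma_p)_{ij} = gamma(|i - j|),
                       (r_p)_i = gamma(i),   i,j = 1..p.
Substitute the sample gammas (Toeplitz matrix and right-hand side of size 1):
  Gamma_p = [[1.0383]]
  r_p     = [0.1993]
With p = 1 this is the single equation gamma(0) phi_1 = gamma(1):
  phi_hat_1 = gamma(1) / gamma(0) = 0.1993 / 1.0383 = 0.1919.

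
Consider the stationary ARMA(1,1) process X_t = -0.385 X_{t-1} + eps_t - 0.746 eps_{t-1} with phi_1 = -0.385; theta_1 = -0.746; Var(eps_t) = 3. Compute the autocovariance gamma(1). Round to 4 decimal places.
\gamma(1) = -5.1275

Multiply the model equation by X_{t-k} and take expectations. With theta_0 = psi_0 = 1 and psi_j the MA(infinity) weights, this gives
  gamma(k) - sum_i phi_i gamma(k-i) = c_k,
  c_k = sigma^2 * sum_{j=k..q} theta_j psi_{j-k}   (c_k = 0 for k > q),
using gamma(-m) = gamma(m).
psi-weights needed (psi_j = theta_j + sum_i phi_i psi_{j-i}):
  psi_1 = theta_1 + phi_1 = -0.746 + (-0.385) = -1.131
Right-hand sides:
  c_0 = sigma^2 (1 + theta_1 psi_1) = 3 * (1 + (-0.746)(-1.131)) = 3 * 1.843726 = 5.531178
  c_1 = sigma^2 theta_1 = 3 * (-0.746) = -2.238
  c_2 = 0
Equations for k = 0 and k = 1 (AR order 1):
  gamma(0) = phi_1 gamma(1) + c_0
  gamma(1) = phi_1 gamma(0) + c_1
Substituting the second into the first: gamma(0) (1 - phi_1^2) = c_0 + phi_1 c_1, so
  gamma(0) = (c_0 + phi_1 c_1) / (1 - phi_1^2) = (5.531178 + (-0.385)(-2.238)) / (1 - (-0.385)^2) = 6.392808 / 0.851775 = 7.505278.
  gamma(1) = phi_1 gamma(0) + c_1 = (-0.385)(7.505278) + (-2.238) = -5.127532.
Therefore gamma(1) = -5.1275 (to 4 decimal places).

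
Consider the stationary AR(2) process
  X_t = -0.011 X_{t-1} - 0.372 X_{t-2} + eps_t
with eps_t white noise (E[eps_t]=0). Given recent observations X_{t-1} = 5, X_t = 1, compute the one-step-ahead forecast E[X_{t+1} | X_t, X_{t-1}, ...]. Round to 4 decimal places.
E[X_{t+1} \mid \mathcal F_t] = -1.8710

For an AR(p) model X_t = c + sum_i phi_i X_{t-i} + eps_t, the
one-step-ahead conditional mean is
  E[X_{t+1} | X_t, ...] = c + sum_i phi_i X_{t+1-i}.
Substitute known values:
  E[X_{t+1} | ...] = (-0.011) * (1) + (-0.372) * (5)
                   = -1.8710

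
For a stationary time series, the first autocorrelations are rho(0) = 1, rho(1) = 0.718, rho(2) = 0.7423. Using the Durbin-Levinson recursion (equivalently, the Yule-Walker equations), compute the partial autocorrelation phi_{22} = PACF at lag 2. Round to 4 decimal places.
\phi_{22} = 0.4681

The PACF at lag k is phi_{kk}, the last component of the solution
to the Yule-Walker system G_k phi = r_k where
  (G_k)_{ij} = rho(|i - j|), (r_k)_i = rho(i), i,j = 1..k.
Equivalently, Durbin-Levinson gives phi_{kk} iteratively:
  phi_{11} = rho(1)
  phi_{kk} = [rho(k) - sum_{j=1..k-1} phi_{k-1,j} rho(k-j)]
            / [1 - sum_{j=1..k-1} phi_{k-1,j} rho(j)],
  phi_{k,j} = phi_{k-1,j} - phi_{kk} phi_{k-1,k-j},  j = 1..k-1.
Step k = 1:
  phi_11 = rho(1) = 0.718.
Step k = 2:
  phi_22 = [rho(2) - phi_11 rho(1)] / [1 - phi_11 rho(1)] = [0.7423 - (0.718)(0.718)] / [1 - (0.718)(0.718)]
         = 0.226776 / 0.484476 = 0.4681.
Therefore phi_{22} = 0.4681.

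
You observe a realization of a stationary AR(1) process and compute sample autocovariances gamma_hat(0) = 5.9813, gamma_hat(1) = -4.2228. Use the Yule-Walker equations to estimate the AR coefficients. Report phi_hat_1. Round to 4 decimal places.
\hat\phi_{1} = -0.7060

The Yule-Walker equations for an AR(p) process read, in matrix form,
  Gamma_p phi = r_p,   with   (Gamma_p)_{ij} = gamma(|i - j|),
                       (r_p)_i = gamma(i),   i,j = 1..p.
Substitute the sample gammas (Toeplitz matrix and right-hand side of size 1):
  Gamma_p = [[5.9813]]
  r_p     = [-4.2228]
With p = 1 this is the single equation gamma(0) phi_1 = gamma(1):
  phi_hat_1 = gamma(1) / gamma(0) = -4.2228 / 5.9813 = -0.7060.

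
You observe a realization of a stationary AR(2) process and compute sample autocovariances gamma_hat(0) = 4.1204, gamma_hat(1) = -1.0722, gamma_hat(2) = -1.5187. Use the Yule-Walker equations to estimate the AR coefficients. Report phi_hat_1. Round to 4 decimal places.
\hat\phi_{1} = -0.3820

The Yule-Walker equations for an AR(p) process read, in matrix form,
  Gamma_p phi = r_p,   with   (Gamma_p)_{ij} = gamma(|i - j|),
                       (r_p)_i = gamma(i),   i,j = 1..p.
Substitute the sample gammas (Toeplitz matrix and right-hand side of size 2):
  Gamma_p = [[4.1204, -1.0722], [-1.0722, 4.1204]]
  r_p     = [-1.0722, -1.5187]
Written out:
  4.1204 phi_1 - 1.0722 phi_2 = -1.0722
  -1.0722 phi_1 + 4.1204 phi_2 = -1.5187
Solve by Cramer's rule:
  det = gamma(0)^2 - gamma(1)^2 = (4.1204)^2 - (-1.0722)^2 = 16.97769616 - 1.14961284 = 15.82808332
  phi_hat_1 = [gamma(1) gamma(0) - gamma(1) gamma(2)] / det = [(-1.0722)(4.1204) - (-1.0722)(-1.5187)] / 15.82808332 = -6.04624302 / 15.82808332 = -0.382
  phi_hat_2 = [gamma(0) gamma(2) - gamma(1)^2] / det = [(4.1204)(-1.5187) - (-1.0722)^2] / 15.82808332 = -7.40726432 / 15.82808332 = -0.468
So phi_hat = [-0.3820, -0.4680].
Therefore phi_hat_1 = -0.3820.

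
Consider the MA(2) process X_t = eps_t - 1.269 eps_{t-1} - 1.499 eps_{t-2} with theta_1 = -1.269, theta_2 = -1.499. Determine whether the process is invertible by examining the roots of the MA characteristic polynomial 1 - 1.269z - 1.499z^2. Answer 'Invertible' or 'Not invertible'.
\text{Not invertible}

The MA(q) characteristic polynomial is P(z) = 1 - 1.269z - 1.499z^2.
Invertibility requires all roots to lie outside the unit circle, i.e. |z| > 1 for every root.
Set 1 + (-1.269) z + (-1.499) z^2 = 0, i.e. a z^2 + b z + c = 0 with a = -1.499, b = -1.269, c = 1.
Discriminant D = b^2 - 4ac = (-1.269)^2 - 4*(-1.499)*1 = 1.610361 - (-5.996) = 7.606361.
D >= 0, so the roots are real: z = (-b +/- sqrt(D)) / (2a) = (1.269 +/- 2.757963) / (-2.998).
  z_1 = (1.269 + 2.757963) / (-2.998) = -1.3432,   |z_1| = 1.3432.
  z_2 = (1.269 - 2.757963) / (-2.998) = 0.4967,   |z_2| = 0.4967.
Moduli of all roots: 1.3432, 0.4967.
All moduli strictly greater than 1? No.
Verdict: Not invertible.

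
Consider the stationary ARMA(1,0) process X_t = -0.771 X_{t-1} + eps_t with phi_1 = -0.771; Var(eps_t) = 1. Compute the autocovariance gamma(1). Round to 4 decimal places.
\gamma(1) = -1.9011

Multiply the model equation by X_{t-k} and take expectations. With theta_0 = psi_0 = 1 and psi_j the MA(infinity) weights, this gives
  gamma(k) - sum_i phi_i gamma(k-i) = c_k,
  c_k = sigma^2 * sum_{j=k..q} theta_j psi_{j-k}   (c_k = 0 for k > q),
using gamma(-m) = gamma(m).
Pure AR (q = 0): c_0 = sigma^2 = 1, c_k = 0 for k >= 1.
Equations for k = 0 and k = 1 (AR order 1):
  gamma(0) = phi_1 gamma(1) + c_0
  gamma(1) = phi_1 gamma(0) + c_1
Substituting the second into the first: gamma(0) (1 - phi_1^2) = c_0 + phi_1 c_1, so
  gamma(0) = c_0 / (1 - phi_1^2) = 1 / (1 - (-0.771)^2) = 1 / 0.405559 = 2.465732.
  gamma(1) = phi_1 gamma(0) = (-0.771)(2.465732) = -1.90108.
Therefore gamma(1) = -1.9011 (to 4 decimal places).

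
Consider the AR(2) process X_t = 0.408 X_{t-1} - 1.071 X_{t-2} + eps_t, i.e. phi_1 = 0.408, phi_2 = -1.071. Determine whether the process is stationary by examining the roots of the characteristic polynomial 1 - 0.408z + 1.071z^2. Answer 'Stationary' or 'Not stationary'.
\text{Not stationary}

The AR(p) characteristic polynomial is P(z) = 1 - 0.408z + 1.071z^2.
Stationarity requires all roots to lie outside the unit circle, i.e. |z| > 1 for every root.
Set 1 + (-0.408) z + (1.071) z^2 = 0, i.e. a z^2 + b z + c = 0 with a = 1.071, b = -0.408, c = 1.
Discriminant D = b^2 - 4ac = (-0.408)^2 - 4*(1.071)*1 = 0.166464 - (4.284) = -4.117536.
D < 0, so the roots are the complex-conjugate pair z = (-b +/- i sqrt(-D)) / (2a) = 0.1905 +/- 0.9473i.
For a conjugate pair |z|^2 = z * conj(z) = (product of roots) = c/a = 1/(1.071) = 0.933707, so |z| = sqrt(0.933707) = 0.9663 for both roots.
Moduli of all roots: 0.9663, 0.9663.
All moduli strictly greater than 1? No.
Verdict: Not stationary.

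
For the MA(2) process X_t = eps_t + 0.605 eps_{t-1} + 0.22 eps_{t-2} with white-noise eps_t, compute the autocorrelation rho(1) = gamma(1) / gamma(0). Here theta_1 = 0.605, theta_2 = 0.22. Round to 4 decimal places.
\rho(1) = 0.5218

For an MA(q) process with theta_0 = 1, the autocovariance is
  gamma(k) = sigma^2 * sum_{i=0..q-k} theta_i * theta_{i+k},
and rho(k) = gamma(k) / gamma(0). Sigma^2 cancels.
  numerator   = (1)*(0.605) + (0.605)*(0.22) = 0.7381.
  denominator = (1)^2 + (0.605)^2 + (0.22)^2 = 1.414425.
  rho(1) = 0.7381 / 1.414425 = 0.5218.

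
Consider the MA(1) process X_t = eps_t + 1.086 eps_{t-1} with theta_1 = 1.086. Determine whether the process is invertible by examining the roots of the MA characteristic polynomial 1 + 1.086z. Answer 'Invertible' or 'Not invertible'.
\text{Not invertible}

The MA(q) characteristic polynomial is P(z) = 1 + 1.086z.
Invertibility requires all roots to lie outside the unit circle, i.e. |z| > 1 for every root.
This is linear in z: 1 + (1.086) z = 0  =>  z = -1/(1.086) = -0.92081,  |z| = 0.92081.
Moduli of all roots: 0.9208.
All moduli strictly greater than 1? No.
Verdict: Not invertible.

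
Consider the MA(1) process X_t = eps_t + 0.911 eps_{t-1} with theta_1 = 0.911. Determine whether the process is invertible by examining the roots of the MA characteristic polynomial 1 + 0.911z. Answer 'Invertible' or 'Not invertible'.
\text{Invertible}

The MA(q) characteristic polynomial is P(z) = 1 + 0.911z.
Invertibility requires all roots to lie outside the unit circle, i.e. |z| > 1 for every root.
This is linear in z: 1 + (0.911) z = 0  =>  z = -1/(0.911) = -1.097695,  |z| = 1.097695.
Moduli of all roots: 1.0977.
All moduli strictly greater than 1? Yes.
Verdict: Invertible.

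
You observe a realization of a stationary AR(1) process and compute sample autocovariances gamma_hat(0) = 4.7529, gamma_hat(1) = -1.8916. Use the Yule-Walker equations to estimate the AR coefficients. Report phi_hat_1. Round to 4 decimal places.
\hat\phi_{1} = -0.3980

The Yule-Walker equations for an AR(p) process read, in matrix form,
  Gamma_p phi = r_p,   with   (Gamma_p)_{ij} = gamma(|i - j|),
                       (r_p)_i = gamma(i),   i,j = 1..p.
Substitute the sample gammas (Toeplitz matrix and right-hand side of size 1):
  Gamma_p = [[4.7529]]
  r_p     = [-1.8916]
With p = 1 this is the single equation gamma(0) phi_1 = gamma(1):
  phi_hat_1 = gamma(1) / gamma(0) = -1.8916 / 4.7529 = -0.3980.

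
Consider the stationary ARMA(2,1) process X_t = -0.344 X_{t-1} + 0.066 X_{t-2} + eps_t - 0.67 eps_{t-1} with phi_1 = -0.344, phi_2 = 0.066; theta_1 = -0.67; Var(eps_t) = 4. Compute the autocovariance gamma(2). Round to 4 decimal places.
\gamma(2) = 2.7268

Multiply the model equation by X_{t-k} and take expectations. With theta_0 = psi_0 = 1 and psi_j the MA(infinity) weights, this gives
  gamma(k) - sum_i phi_i gamma(k-i) = c_k,
  c_k = sigma^2 * sum_{j=k..q} theta_j psi_{j-k}   (c_k = 0 for k > q),
using gamma(-m) = gamma(m).
psi-weights needed (psi_j = theta_j + sum_i phi_i psi_{j-i}):
  psi_1 = theta_1 + phi_1 = -0.67 + (-0.344) = -1.014
Right-hand sides:
  c_0 = sigma^2 (1 + theta_1 psi_1) = 4 * (1 + (-0.67)(-1.014)) = 4 * 1.67938 = 6.71752
  c_1 = sigma^2 theta_1 = 4 * (-0.67) = -2.68
  c_2 = 0
Equations for k = 0, 1, 2 (AR order 2, c_2 = 0):
  (E0) gamma(0) = phi_1 gamma(1) + phi_2 gamma(2) + c_0
  (E1) gamma(1) = phi_1 gamma(0) + phi_2 gamma(1) + c_1
  (E2) gamma(2) = phi_1 gamma(1) + phi_2 gamma(0)
From (E1): gamma(1) = A gamma(0) + B with
  A = phi_1 / (1 - phi_2) = -0.344 / 0.934 = -0.368308,   B = c_1 / (1 - phi_2) = -2.68 / 0.934 = -2.869379.
Insert (E2) into (E0): gamma(0) (1 - phi_2^2) = phi_1 (1 + phi_2) gamma(1) + c_0.
  phi_1 (1 + phi_2) = (-0.344)(1.066) = -0.366704,   1 - phi_2^2 = 0.995644.
Replace gamma(1) by A gamma(0) + B and collect gamma(0):
  gamma(0) [0.995644 - (-0.366704)(-0.368308)] = (-0.366704)(-2.869379) + 6.71752
  gamma(0) * 0.860584 = 7.769733
  gamma(0) = 7.769733 / 0.860584 = 9.028444.
  gamma(1) = A gamma(0) + B = (-0.368308)(9.028444) + (-2.869379) = -6.19463.
  gamma(2) = phi_1 gamma(1) + phi_2 gamma(0) = (-0.344)(-6.19463) + (0.066)(9.028444) = 2.72683.
Therefore gamma(2) = 2.7268 (to 4 decimal places).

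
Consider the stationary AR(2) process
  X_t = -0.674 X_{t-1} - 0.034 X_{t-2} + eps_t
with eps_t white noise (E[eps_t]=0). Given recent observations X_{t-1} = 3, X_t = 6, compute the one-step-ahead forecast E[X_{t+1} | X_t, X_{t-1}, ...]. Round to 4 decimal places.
E[X_{t+1} \mid \mathcal F_t] = -4.1460

For an AR(p) model X_t = c + sum_i phi_i X_{t-i} + eps_t, the
one-step-ahead conditional mean is
  E[X_{t+1} | X_t, ...] = c + sum_i phi_i X_{t+1-i}.
Substitute known values:
  E[X_{t+1} | ...] = (-0.674) * (6) + (-0.034) * (3)
                   = -4.1460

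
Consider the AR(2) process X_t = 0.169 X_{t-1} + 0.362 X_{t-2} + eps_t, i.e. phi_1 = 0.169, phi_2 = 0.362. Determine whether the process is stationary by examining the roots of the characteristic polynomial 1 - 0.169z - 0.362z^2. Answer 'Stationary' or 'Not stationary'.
\text{Stationary}

The AR(p) characteristic polynomial is P(z) = 1 - 0.169z - 0.362z^2.
Stationarity requires all roots to lie outside the unit circle, i.e. |z| > 1 for every root.
Set 1 + (-0.169) z + (-0.362) z^2 = 0, i.e. a z^2 + b z + c = 0 with a = -0.362, b = -0.169, c = 1.
Discriminant D = b^2 - 4ac = (-0.169)^2 - 4*(-0.362)*1 = 0.028561 - (-1.448) = 1.476561.
D >= 0, so the roots are real: z = (-b +/- sqrt(D)) / (2a) = (0.169 +/- 1.215138) / (-0.724).
  z_1 = (0.169 + 1.215138) / (-0.724) = -1.9118,   |z_1| = 1.9118.
  z_2 = (0.169 - 1.215138) / (-0.724) = 1.4449,   |z_2| = 1.4449.
Moduli of all roots: 1.9118, 1.4449.
All moduli strictly greater than 1? Yes.
Verdict: Stationary.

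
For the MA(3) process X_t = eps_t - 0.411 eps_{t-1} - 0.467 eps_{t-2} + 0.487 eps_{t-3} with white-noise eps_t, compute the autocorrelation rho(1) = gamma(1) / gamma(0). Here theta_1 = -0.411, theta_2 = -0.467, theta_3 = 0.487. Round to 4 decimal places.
\rho(1) = -0.2749

For an MA(q) process with theta_0 = 1, the autocovariance is
  gamma(k) = sigma^2 * sum_{i=0..q-k} theta_i * theta_{i+k},
and rho(k) = gamma(k) / gamma(0). Sigma^2 cancels.
  numerator   = (1)*(-0.411) + (-0.411)*(-0.467) + (-0.467)*(0.487) = -0.446492.
  denominator = (1)^2 + (-0.411)^2 + (-0.467)^2 + (0.487)^2 = 1.624179.
  rho(1) = -0.446492 / 1.624179 = -0.2749.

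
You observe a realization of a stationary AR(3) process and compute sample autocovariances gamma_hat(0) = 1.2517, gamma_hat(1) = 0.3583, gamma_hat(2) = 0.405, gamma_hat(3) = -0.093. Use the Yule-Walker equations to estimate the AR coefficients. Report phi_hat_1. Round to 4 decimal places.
\hat\phi_{1} = 0.2780

The Yule-Walker equations for an AR(p) process read, in matrix form,
  Gamma_p phi = r_p,   with   (Gamma_p)_{ij} = gamma(|i - j|),
                       (r_p)_i = gamma(i),   i,j = 1..p.
Substitute the sample gammas (Toeplitz matrix and right-hand side of size 3):
  Gamma_p = [[1.2517, 0.3583, 0.405], [0.3583, 1.2517, 0.3583], [0.405, 0.3583, 1.2517]]
  r_p     = [0.3583, 0.405, -0.093]
Written out (R1..R3):
  (R1) 1.2517 phi_1 + 0.3583 phi_2 + 0.405 phi_3 = 0.3583
  (R2) 0.3583 phi_1 + 1.2517 phi_2 + 0.3583 phi_3 = 0.405
  (R3) 0.405 phi_1 + 0.3583 phi_2 + 1.2517 phi_3 = -0.093
Gaussian elimination:
  R2 <- R2 - (0.3583/1.2517) R1 = R2 - (0.286251) R1:  1.149136 phi_2 + 0.242368 phi_3 = 0.302436
  R3 <- R3 - (0.405/1.2517) R1 = R3 - (0.32356) R1:  0.242368 phi_2 + 1.120658 phi_3 = -0.208932
  R3 <- R3 - (0.242368/1.149136) R2 = R3 - (0.210914) R2:  1.069539 phi_3 = -0.272719
Back-substitution:
  phi_hat_3 = -0.272719 / 1.069539 = -0.254988
  phi_hat_2 = (0.302436 - (0.242368)(-0.254988)) / 1.149136 = 0.316966
  phi_hat_1 = (0.3583 - (0.3583)(0.316966) - (0.405)(-0.254988)) / 1.2517 = 0.278023
So phi_hat = [0.2780, 0.3170, -0.2550].
Therefore phi_hat_1 = 0.2780.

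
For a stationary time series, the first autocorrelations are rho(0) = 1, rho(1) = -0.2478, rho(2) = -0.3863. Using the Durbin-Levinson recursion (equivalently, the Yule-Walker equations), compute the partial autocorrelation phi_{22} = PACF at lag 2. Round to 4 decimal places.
\phi_{22} = -0.4770

The PACF at lag k is phi_{kk}, the last component of the solution
to the Yule-Walker system G_k phi = r_k where
  (G_k)_{ij} = rho(|i - j|), (r_k)_i = rho(i), i,j = 1..k.
Equivalently, Durbin-Levinson gives phi_{kk} iteratively:
  phi_{11} = rho(1)
  phi_{kk} = [rho(k) - sum_{j=1..k-1} phi_{k-1,j} rho(k-j)]
            / [1 - sum_{j=1..k-1} phi_{k-1,j} rho(j)],
  phi_{k,j} = phi_{k-1,j} - phi_{kk} phi_{k-1,k-j},  j = 1..k-1.
Step k = 1:
  phi_11 = rho(1) = -0.2478.
Step k = 2:
  phi_22 = [rho(2) - phi_11 rho(1)] / [1 - phi_11 rho(1)] = [-0.3863 - (-0.2478)(-0.2478)] / [1 - (-0.2478)(-0.2478)]
         = -0.44770484 / 0.93859516 = -0.477.
Therefore phi_{22} = -0.4770.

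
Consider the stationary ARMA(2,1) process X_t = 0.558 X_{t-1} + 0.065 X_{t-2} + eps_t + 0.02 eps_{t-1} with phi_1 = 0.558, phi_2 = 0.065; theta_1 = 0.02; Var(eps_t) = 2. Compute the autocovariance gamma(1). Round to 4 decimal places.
\gamma(1) = 1.9497

Multiply the model equation by X_{t-k} and take expectations. With theta_0 = psi_0 = 1 and psi_j the MA(infinity) weights, this gives
  gamma(k) - sum_i phi_i gamma(k-i) = c_k,
  c_k = sigma^2 * sum_{j=k..q} theta_j psi_{j-k}   (c_k = 0 for k > q),
using gamma(-m) = gamma(m).
psi-weights needed (psi_j = theta_j + sum_i phi_i psi_{j-i}):
  psi_1 = theta_1 + phi_1 = 0.02 + (0.558) = 0.578
Right-hand sides:
  c_0 = sigma^2 (1 + theta_1 psi_1) = 2 * (1 + (0.02)(0.578)) = 2 * 1.01156 = 2.02312
  c_1 = sigma^2 theta_1 = 2 * (0.02) = 0.04
  c_2 = 0
Equations for k = 0, 1, 2 (AR order 2, c_2 = 0):
  (E0) gamma(0) = phi_1 gamma(1) + phi_2 gamma(2) + c_0
  (E1) gamma(1) = phi_1 gamma(0) + phi_2 gamma(1) + c_1
  (E2) gamma(2) = phi_1 gamma(1) + phi_2 gamma(0)
From (E1): gamma(1) = A gamma(0) + B with
  A = phi_1 / (1 - phi_2) = 0.558 / 0.935 = 0.596791,   B = c_1 / (1 - phi_2) = 0.04 / 0.935 = 0.042781.
Insert (E2) into (E0): gamma(0) (1 - phi_2^2) = phi_1 (1 + phi_2) gamma(1) + c_0.
  phi_1 (1 + phi_2) = (0.558)(1.065) = 0.59427,   1 - phi_2^2 = 0.995775.
Replace gamma(1) by A gamma(0) + B and collect gamma(0):
  gamma(0) [0.995775 - (0.59427)(0.596791)] = (0.59427)(0.042781) + 2.02312
  gamma(0) * 0.64112 = 2.048543
  gamma(0) = 2.048543 / 0.64112 = 3.195258.
  gamma(1) = A gamma(0) + B = (0.596791)(3.195258) + (0.042781) = 1.949684.
Therefore gamma(1) = 1.9497 (to 4 decimal places).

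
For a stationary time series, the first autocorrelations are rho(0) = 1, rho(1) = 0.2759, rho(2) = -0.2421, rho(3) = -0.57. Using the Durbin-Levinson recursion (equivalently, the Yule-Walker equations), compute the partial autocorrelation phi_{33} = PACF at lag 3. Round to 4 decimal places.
\phi_{33} = -0.4730

The PACF at lag k is phi_{kk}, the last component of the solution
to the Yule-Walker system G_k phi = r_k where
  (G_k)_{ij} = rho(|i - j|), (r_k)_i = rho(i), i,j = 1..k.
Equivalently, Durbin-Levinson gives phi_{kk} iteratively:
  phi_{11} = rho(1)
  phi_{kk} = [rho(k) - sum_{j=1..k-1} phi_{k-1,j} rho(k-j)]
            / [1 - sum_{j=1..k-1} phi_{k-1,j} rho(j)],
  phi_{k,j} = phi_{k-1,j} - phi_{kk} phi_{k-1,k-j},  j = 1..k-1.
Step k = 1:
  phi_11 = rho(1) = 0.2759.
Step k = 2:
  phi_22 = [rho(2) - phi_11 rho(1)] / [1 - phi_11 rho(1)] = [-0.2421 - (0.2759)(0.2759)] / [1 - (0.2759)(0.2759)]
         = -0.31822081 / 0.92387919 = -0.34444.
  Update: phi_21 = phi_11 - phi_22 phi_11 = 0.2759 - (-0.34444)(0.2759) = 0.370931.
Step k = 3:
  phi_33 = [rho(3) - phi_21 rho(2) - phi_22 rho(1)] / [1 - phi_21 rho(1) - phi_22 rho(2)]
    numerator   = -0.57 - (0.370931)(-0.2421) - (-0.34444)(0.2759) = -0.38516666
    denominator = 1 - (0.370931)(0.2759) - (-0.34444)(-0.2421) = 0.81427126
  phi_33 = -0.38516666 / 0.81427126 = -0.473.
Therefore phi_{33} = -0.4730.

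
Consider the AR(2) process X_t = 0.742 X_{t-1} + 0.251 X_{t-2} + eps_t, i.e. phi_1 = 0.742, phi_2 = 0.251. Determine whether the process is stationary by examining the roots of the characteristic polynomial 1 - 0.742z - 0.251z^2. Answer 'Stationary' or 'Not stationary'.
\text{Stationary}

The AR(p) characteristic polynomial is P(z) = 1 - 0.742z - 0.251z^2.
Stationarity requires all roots to lie outside the unit circle, i.e. |z| > 1 for every root.
Set 1 + (-0.742) z + (-0.251) z^2 = 0, i.e. a z^2 + b z + c = 0 with a = -0.251, b = -0.742, c = 1.
Discriminant D = b^2 - 4ac = (-0.742)^2 - 4*(-0.251)*1 = 0.550564 - (-1.004) = 1.554564.
D >= 0, so the roots are real: z = (-b +/- sqrt(D)) / (2a) = (0.742 +/- 1.246822) / (-0.502).
  z_1 = (0.742 + 1.246822) / (-0.502) = -3.9618,   |z_1| = 3.9618.
  z_2 = (0.742 - 1.246822) / (-0.502) = 1.0056,   |z_2| = 1.0056.
Moduli of all roots: 3.9618, 1.0056.
All moduli strictly greater than 1? Yes.
Verdict: Stationary.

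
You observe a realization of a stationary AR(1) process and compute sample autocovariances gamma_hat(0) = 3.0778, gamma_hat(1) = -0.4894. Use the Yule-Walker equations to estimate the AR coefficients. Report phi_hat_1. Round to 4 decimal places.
\hat\phi_{1} = -0.1590

The Yule-Walker equations for an AR(p) process read, in matrix form,
  Gamma_p phi = r_p,   with   (Gamma_p)_{ij} = gamma(|i - j|),
                       (r_p)_i = gamma(i),   i,j = 1..p.
Substitute the sample gammas (Toeplitz matrix and right-hand side of size 1):
  Gamma_p = [[3.0778]]
  r_p     = [-0.4894]
With p = 1 this is the single equation gamma(0) phi_1 = gamma(1):
  phi_hat_1 = gamma(1) / gamma(0) = -0.4894 / 3.0778 = -0.1590.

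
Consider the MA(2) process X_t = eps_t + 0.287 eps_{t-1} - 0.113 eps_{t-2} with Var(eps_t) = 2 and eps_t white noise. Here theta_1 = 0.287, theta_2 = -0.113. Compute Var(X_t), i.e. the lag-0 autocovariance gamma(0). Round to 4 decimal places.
\gamma(0) = 2.1903

For an MA(q) process X_t = eps_t + sum_i theta_i eps_{t-i} with
Var(eps_t) = sigma^2, the variance is
  gamma(0) = sigma^2 * (1 + sum_i theta_i^2).
  sum_i theta_i^2 = (0.287)^2 + (-0.113)^2 = 0.082369 + 0.012769 = 0.095138.
  gamma(0) = 2 * (1 + 0.095138) = 2 * 1.095138 = 2.190276, which rounds to 2.1903.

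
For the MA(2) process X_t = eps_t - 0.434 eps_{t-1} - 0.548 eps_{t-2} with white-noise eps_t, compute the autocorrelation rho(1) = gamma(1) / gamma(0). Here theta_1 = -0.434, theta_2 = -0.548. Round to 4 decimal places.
\rho(1) = -0.1318

For an MA(q) process with theta_0 = 1, the autocovariance is
  gamma(k) = sigma^2 * sum_{i=0..q-k} theta_i * theta_{i+k},
and rho(k) = gamma(k) / gamma(0). Sigma^2 cancels.
  numerator   = (1)*(-0.434) + (-0.434)*(-0.548) = -0.196168.
  denominator = (1)^2 + (-0.434)^2 + (-0.548)^2 = 1.48866.
  rho(1) = -0.196168 / 1.48866 = -0.1318.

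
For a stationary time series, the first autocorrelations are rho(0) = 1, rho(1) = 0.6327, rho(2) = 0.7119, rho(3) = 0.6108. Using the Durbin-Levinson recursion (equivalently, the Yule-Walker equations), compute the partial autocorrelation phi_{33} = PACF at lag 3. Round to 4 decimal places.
\phi_{33} = 0.1500

The PACF at lag k is phi_{kk}, the last component of the solution
to the Yule-Walker system G_k phi = r_k where
  (G_k)_{ij} = rho(|i - j|), (r_k)_i = rho(i), i,j = 1..k.
Equivalently, Durbin-Levinson gives phi_{kk} iteratively:
  phi_{11} = rho(1)
  phi_{kk} = [rho(k) - sum_{j=1..k-1} phi_{k-1,j} rho(k-j)]
            / [1 - sum_{j=1..k-1} phi_{k-1,j} rho(j)],
  phi_{k,j} = phi_{k-1,j} - phi_{kk} phi_{k-1,k-j},  j = 1..k-1.
Step k = 1:
  phi_11 = rho(1) = 0.6327.
Step k = 2:
  phi_22 = [rho(2) - phi_11 rho(1)] / [1 - phi_11 rho(1)] = [0.7119 - (0.6327)(0.6327)] / [1 - (0.6327)(0.6327)]
         = 0.31159071 / 0.59969071 = 0.519586.
  Update: phi_21 = phi_11 - phi_22 phi_11 = 0.6327 - (0.519586)(0.6327) = 0.303958.
Step k = 3:
  phi_33 = [rho(3) - phi_21 rho(2) - phi_22 rho(1)] / [1 - phi_21 rho(1) - phi_22 rho(2)]
    numerator   = 0.6108 - (0.303958)(0.7119) - (0.519586)(0.6327) = 0.06567034
    denominator = 1 - (0.303958)(0.6327) - (0.519586)(0.7119) = 0.43779264
  phi_33 = 0.06567034 / 0.43779264 = 0.15.
Therefore phi_{33} = 0.1500.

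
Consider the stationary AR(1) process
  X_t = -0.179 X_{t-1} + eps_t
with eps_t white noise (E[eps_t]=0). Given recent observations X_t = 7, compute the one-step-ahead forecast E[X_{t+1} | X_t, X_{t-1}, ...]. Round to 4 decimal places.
E[X_{t+1} \mid \mathcal F_t] = -1.2530

For an AR(p) model X_t = c + sum_i phi_i X_{t-i} + eps_t, the
one-step-ahead conditional mean is
  E[X_{t+1} | X_t, ...] = c + sum_i phi_i X_{t+1-i}.
Substitute known values:
  E[X_{t+1} | ...] = (-0.179) * (7)
                   = -1.2530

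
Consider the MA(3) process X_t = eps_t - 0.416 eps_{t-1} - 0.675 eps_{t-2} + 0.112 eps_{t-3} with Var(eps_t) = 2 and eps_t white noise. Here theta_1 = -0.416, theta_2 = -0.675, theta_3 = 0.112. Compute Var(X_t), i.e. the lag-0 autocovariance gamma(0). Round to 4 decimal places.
\gamma(0) = 3.2825

For an MA(q) process X_t = eps_t + sum_i theta_i eps_{t-i} with
Var(eps_t) = sigma^2, the variance is
  gamma(0) = sigma^2 * (1 + sum_i theta_i^2).
  sum_i theta_i^2 = (-0.416)^2 + (-0.675)^2 + (0.112)^2 = 0.173056 + 0.455625 + 0.012544 = 0.641225.
  gamma(0) = 2 * (1 + 0.641225) = 2 * 1.641225 = 3.28245, which rounds to 3.2825.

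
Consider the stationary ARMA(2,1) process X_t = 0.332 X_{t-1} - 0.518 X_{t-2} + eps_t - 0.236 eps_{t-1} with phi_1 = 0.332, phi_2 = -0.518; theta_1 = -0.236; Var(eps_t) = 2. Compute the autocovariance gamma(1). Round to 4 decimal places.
\gamma(1) = 0.2871

Multiply the model equation by X_{t-k} and take expectations. With theta_0 = psi_0 = 1 and psi_j the MA(infinity) weights, this gives
  gamma(k) - sum_i phi_i gamma(k-i) = c_k,
  c_k = sigma^2 * sum_{j=k..q} theta_j psi_{j-k}   (c_k = 0 for k > q),
using gamma(-m) = gamma(m).
psi-weights needed (psi_j = theta_j + sum_i phi_i psi_{j-i}):
  psi_1 = theta_1 + phi_1 = -0.236 + (0.332) = 0.096
Right-hand sides:
  c_0 = sigma^2 (1 + theta_1 psi_1) = 2 * (1 + (-0.236)(0.096)) = 2 * 0.977344 = 1.954688
  c_1 = sigma^2 theta_1 = 2 * (-0.236) = -0.472
  c_2 = 0
Equations for k = 0, 1, 2 (AR order 2, c_2 = 0):
  (E0) gamma(0) = phi_1 gamma(1) + phi_2 gamma(2) + c_0
  (E1) gamma(1) = phi_1 gamma(0) + phi_2 gamma(1) + c_1
  (E2) gamma(2) = phi_1 gamma(1) + phi_2 gamma(0)
From (E1): gamma(1) = A gamma(0) + B with
  A = phi_1 / (1 - phi_2) = 0.332 / 1.518 = 0.218709,   B = c_1 / (1 - phi_2) = -0.472 / 1.518 = -0.310935.
Insert (E2) into (E0): gamma(0) (1 - phi_2^2) = phi_1 (1 + phi_2) gamma(1) + c_0.
  phi_1 (1 + phi_2) = (0.332)(0.482) = 0.160024,   1 - phi_2^2 = 0.731676.
Replace gamma(1) by A gamma(0) + B and collect gamma(0):
  gamma(0) [0.731676 - (0.160024)(0.218709)] = (0.160024)(-0.310935) + 1.954688
  gamma(0) * 0.696677 = 1.904931
  gamma(0) = 1.904931 / 0.696677 = 2.734309.
  gamma(1) = A gamma(0) + B = (0.218709)(2.734309) + (-0.310935) = 0.287082.
Therefore gamma(1) = 0.2871 (to 4 decimal places).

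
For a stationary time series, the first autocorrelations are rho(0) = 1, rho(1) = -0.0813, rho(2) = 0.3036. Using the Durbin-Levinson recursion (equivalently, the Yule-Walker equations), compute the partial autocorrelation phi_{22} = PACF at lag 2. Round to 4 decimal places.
\phi_{22} = 0.2990

The PACF at lag k is phi_{kk}, the last component of the solution
to the Yule-Walker system G_k phi = r_k where
  (G_k)_{ij} = rho(|i - j|), (r_k)_i = rho(i), i,j = 1..k.
Equivalently, Durbin-Levinson gives phi_{kk} iteratively:
  phi_{11} = rho(1)
  phi_{kk} = [rho(k) - sum_{j=1..k-1} phi_{k-1,j} rho(k-j)]
            / [1 - sum_{j=1..k-1} phi_{k-1,j} rho(j)],
  phi_{k,j} = phi_{k-1,j} - phi_{kk} phi_{k-1,k-j},  j = 1..k-1.
Step k = 1:
  phi_11 = rho(1) = -0.0813.
Step k = 2:
  phi_22 = [rho(2) - phi_11 rho(1)] / [1 - phi_11 rho(1)] = [0.3036 - (-0.0813)(-0.0813)] / [1 - (-0.0813)(-0.0813)]
         = 0.29699031 / 0.99339031 = 0.299.
Therefore phi_{22} = 0.2990.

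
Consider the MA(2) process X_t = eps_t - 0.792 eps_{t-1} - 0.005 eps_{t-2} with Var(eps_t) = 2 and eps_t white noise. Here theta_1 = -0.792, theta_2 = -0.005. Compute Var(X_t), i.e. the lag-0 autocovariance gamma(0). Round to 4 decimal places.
\gamma(0) = 3.2546

For an MA(q) process X_t = eps_t + sum_i theta_i eps_{t-i} with
Var(eps_t) = sigma^2, the variance is
  gamma(0) = sigma^2 * (1 + sum_i theta_i^2).
  sum_i theta_i^2 = (-0.792)^2 + (-0.005)^2 = 0.627264 + 0.000025 = 0.627289.
  gamma(0) = 2 * (1 + 0.627289) = 2 * 1.627289 = 3.254578, which rounds to 3.2546.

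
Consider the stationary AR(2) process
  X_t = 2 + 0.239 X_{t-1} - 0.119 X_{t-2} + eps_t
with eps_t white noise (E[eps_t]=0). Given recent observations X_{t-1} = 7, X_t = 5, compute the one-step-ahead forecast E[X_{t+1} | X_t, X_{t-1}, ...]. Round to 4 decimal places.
E[X_{t+1} \mid \mathcal F_t] = 2.3620

For an AR(p) model X_t = c + sum_i phi_i X_{t-i} + eps_t, the
one-step-ahead conditional mean is
  E[X_{t+1} | X_t, ...] = c + sum_i phi_i X_{t+1-i}.
Substitute known values:
  E[X_{t+1} | ...] = 2 + (0.239) * (5) + (-0.119) * (7)
                   = 2.3620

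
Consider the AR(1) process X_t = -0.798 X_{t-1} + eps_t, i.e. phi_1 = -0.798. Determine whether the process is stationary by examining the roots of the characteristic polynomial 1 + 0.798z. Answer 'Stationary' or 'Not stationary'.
\text{Stationary}

The AR(p) characteristic polynomial is P(z) = 1 + 0.798z.
Stationarity requires all roots to lie outside the unit circle, i.e. |z| > 1 for every root.
This is linear in z: 1 + (0.798) z = 0  =>  z = -1/(0.798) = -1.253133,  |z| = 1.253133.
Moduli of all roots: 1.2531.
All moduli strictly greater than 1? Yes.
Verdict: Stationary.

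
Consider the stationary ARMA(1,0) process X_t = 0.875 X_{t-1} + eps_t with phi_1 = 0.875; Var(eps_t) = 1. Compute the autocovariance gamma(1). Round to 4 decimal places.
\gamma(1) = 3.7333

Multiply the model equation by X_{t-k} and take expectations. With theta_0 = psi_0 = 1 and psi_j the MA(infinity) weights, this gives
  gamma(k) - sum_i phi_i gamma(k-i) = c_k,
  c_k = sigma^2 * sum_{j=k..q} theta_j psi_{j-k}   (c_k = 0 for k > q),
using gamma(-m) = gamma(m).
Pure AR (q = 0): c_0 = sigma^2 = 1, c_k = 0 for k >= 1.
Equations for k = 0 and k = 1 (AR order 1):
  gamma(0) = phi_1 gamma(1) + c_0
  gamma(1) = phi_1 gamma(0) + c_1
Substituting the second into the first: gamma(0) (1 - phi_1^2) = c_0 + phi_1 c_1, so
  gamma(0) = c_0 / (1 - phi_1^2) = 1 / (1 - (0.875)^2) = 1 / 0.234375 = 4.266667.
  gamma(1) = phi_1 gamma(0) = (0.875)(4.266667) = 3.733333.
Therefore gamma(1) = 3.7333 (to 4 decimal places).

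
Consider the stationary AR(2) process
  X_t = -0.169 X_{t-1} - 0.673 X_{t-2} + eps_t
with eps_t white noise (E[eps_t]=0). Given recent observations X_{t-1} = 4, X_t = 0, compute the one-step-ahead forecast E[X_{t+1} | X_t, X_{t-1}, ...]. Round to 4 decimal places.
E[X_{t+1} \mid \mathcal F_t] = -2.6920

For an AR(p) model X_t = c + sum_i phi_i X_{t-i} + eps_t, the
one-step-ahead conditional mean is
  E[X_{t+1} | X_t, ...] = c + sum_i phi_i X_{t+1-i}.
Substitute known values:
  E[X_{t+1} | ...] = (-0.169) * (0) + (-0.673) * (4)
                   = -2.6920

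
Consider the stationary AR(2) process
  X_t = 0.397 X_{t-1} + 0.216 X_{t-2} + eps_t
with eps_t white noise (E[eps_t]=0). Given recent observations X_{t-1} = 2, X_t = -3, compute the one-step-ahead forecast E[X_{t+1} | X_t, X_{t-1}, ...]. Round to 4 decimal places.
E[X_{t+1} \mid \mathcal F_t] = -0.7590

For an AR(p) model X_t = c + sum_i phi_i X_{t-i} + eps_t, the
one-step-ahead conditional mean is
  E[X_{t+1} | X_t, ...] = c + sum_i phi_i X_{t+1-i}.
Substitute known values:
  E[X_{t+1} | ...] = (0.397) * (-3) + (0.216) * (2)
                   = -0.7590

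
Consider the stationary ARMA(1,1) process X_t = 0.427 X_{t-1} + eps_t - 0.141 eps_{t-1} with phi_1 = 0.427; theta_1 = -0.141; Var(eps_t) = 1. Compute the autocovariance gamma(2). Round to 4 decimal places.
\gamma(2) = 0.1404

Multiply the model equation by X_{t-k} and take expectations. With theta_0 = psi_0 = 1 and psi_j the MA(infinity) weights, this gives
  gamma(k) - sum_i phi_i gamma(k-i) = c_k,
  c_k = sigma^2 * sum_{j=k..q} theta_j psi_{j-k}   (c_k = 0 for k > q),
using gamma(-m) = gamma(m).
psi-weights needed (psi_j = theta_j + sum_i phi_i psi_{j-i}):
  psi_1 = theta_1 + phi_1 = -0.141 + (0.427) = 0.286
Right-hand sides:
  c_0 = sigma^2 (1 + theta_1 psi_1) = 1 * (1 + (-0.141)(0.286)) = 1 * 0.959674 = 0.959674
  c_1 = sigma^2 theta_1 = 1 * (-0.141) = -0.141
  c_2 = 0
Equations for k = 0 and k = 1 (AR order 1):
  gamma(0) = phi_1 gamma(1) + c_0
  gamma(1) = phi_1 gamma(0) + c_1
Substituting the second into the first: gamma(0) (1 - phi_1^2) = c_0 + phi_1 c_1, so
  gamma(0) = (c_0 + phi_1 c_1) / (1 - phi_1^2) = (0.959674 + (0.427)(-0.141)) / (1 - (0.427)^2) = 0.899467 / 0.817671 = 1.100035.
  gamma(1) = phi_1 gamma(0) + c_1 = (0.427)(1.100035) + (-0.141) = 0.328715.
For k = 2 (> q): gamma(2) = phi_1 gamma(1) = (0.427)(0.328715) = 0.140361.
Therefore gamma(2) = 0.1404 (to 4 decimal places).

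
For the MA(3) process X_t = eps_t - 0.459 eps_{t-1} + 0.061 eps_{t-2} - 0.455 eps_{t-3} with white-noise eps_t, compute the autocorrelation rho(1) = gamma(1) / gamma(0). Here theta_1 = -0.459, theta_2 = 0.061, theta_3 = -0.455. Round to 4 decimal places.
\rho(1) = -0.3621

For an MA(q) process with theta_0 = 1, the autocovariance is
  gamma(k) = sigma^2 * sum_{i=0..q-k} theta_i * theta_{i+k},
and rho(k) = gamma(k) / gamma(0). Sigma^2 cancels.
  numerator   = (1)*(-0.459) + (-0.459)*(0.061) + (0.061)*(-0.455) = -0.514754.
  denominator = (1)^2 + (-0.459)^2 + (0.061)^2 + (-0.455)^2 = 1.421427.
  rho(1) = -0.514754 / 1.421427 = -0.3621.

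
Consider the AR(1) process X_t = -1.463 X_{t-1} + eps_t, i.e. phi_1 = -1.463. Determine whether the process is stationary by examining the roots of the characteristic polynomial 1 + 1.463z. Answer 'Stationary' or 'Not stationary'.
\text{Not stationary}

The AR(p) characteristic polynomial is P(z) = 1 + 1.463z.
Stationarity requires all roots to lie outside the unit circle, i.e. |z| > 1 for every root.
This is linear in z: 1 + (1.463) z = 0  =>  z = -1/(1.463) = -0.683527,  |z| = 0.683527.
Moduli of all roots: 0.6835.
All moduli strictly greater than 1? No.
Verdict: Not stationary.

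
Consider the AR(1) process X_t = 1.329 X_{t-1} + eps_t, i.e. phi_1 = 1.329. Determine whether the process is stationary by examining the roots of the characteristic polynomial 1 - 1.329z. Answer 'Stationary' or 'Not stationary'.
\text{Not stationary}

The AR(p) characteristic polynomial is P(z) = 1 - 1.329z.
Stationarity requires all roots to lie outside the unit circle, i.e. |z| > 1 for every root.
This is linear in z: 1 + (-1.329) z = 0  =>  z = -1/(-1.329) = 0.752445,  |z| = 0.752445.
Moduli of all roots: 0.7524.
All moduli strictly greater than 1? No.
Verdict: Not stationary.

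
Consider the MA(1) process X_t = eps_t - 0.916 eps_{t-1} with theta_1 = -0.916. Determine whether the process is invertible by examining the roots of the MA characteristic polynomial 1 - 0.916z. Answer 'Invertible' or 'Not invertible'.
\text{Invertible}

The MA(q) characteristic polynomial is P(z) = 1 - 0.916z.
Invertibility requires all roots to lie outside the unit circle, i.e. |z| > 1 for every root.
This is linear in z: 1 + (-0.916) z = 0  =>  z = -1/(-0.916) = 1.091703,  |z| = 1.091703.
Moduli of all roots: 1.0917.
All moduli strictly greater than 1? Yes.
Verdict: Invertible.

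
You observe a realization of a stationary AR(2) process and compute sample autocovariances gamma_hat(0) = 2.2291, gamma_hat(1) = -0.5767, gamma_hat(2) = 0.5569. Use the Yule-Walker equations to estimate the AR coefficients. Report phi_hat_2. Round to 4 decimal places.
\hat\phi_{2} = 0.1960

The Yule-Walker equations for an AR(p) process read, in matrix form,
  Gamma_p phi = r_p,   with   (Gamma_p)_{ij} = gamma(|i - j|),
                       (r_p)_i = gamma(i),   i,j = 1..p.
Substitute the sample gammas (Toeplitz matrix and right-hand side of size 2):
  Gamma_p = [[2.2291, -0.5767], [-0.5767, 2.2291]]
  r_p     = [-0.5767, 0.5569]
Written out:
  2.2291 phi_1 - 0.5767 phi_2 = -0.5767
  -0.5767 phi_1 + 2.2291 phi_2 = 0.5569
Solve by Cramer's rule:
  det = gamma(0)^2 - gamma(1)^2 = (2.2291)^2 - (-0.5767)^2 = 4.96888681 - 0.33258289 = 4.63630392
  phi_hat_1 = [gamma(1) gamma(0) - gamma(1) gamma(2)] / det = [(-0.5767)(2.2291) - (-0.5767)(0.5569)] / 4.63630392 = -0.96435774 / 4.63630392 = -0.208
  phi_hat_2 = [gamma(0) gamma(2) - gamma(1)^2] / det = [(2.2291)(0.5569) - (-0.5767)^2] / 4.63630392 = 0.9088029 / 4.63630392 = 0.196
So phi_hat = [-0.2080, 0.1960].
Therefore phi_hat_2 = 0.1960.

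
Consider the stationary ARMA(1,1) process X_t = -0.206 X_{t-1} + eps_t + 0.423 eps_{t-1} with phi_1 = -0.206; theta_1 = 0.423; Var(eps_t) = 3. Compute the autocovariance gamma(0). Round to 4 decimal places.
\gamma(0) = 3.1475

Multiply the model equation by X_{t-k} and take expectations. With theta_0 = psi_0 = 1 and psi_j the MA(infinity) weights, this gives
  gamma(k) - sum_i phi_i gamma(k-i) = c_k,
  c_k = sigma^2 * sum_{j=k..q} theta_j psi_{j-k}   (c_k = 0 for k > q),
using gamma(-m) = gamma(m).
psi-weights needed (psi_j = theta_j + sum_i phi_i psi_{j-i}):
  psi_1 = theta_1 + phi_1 = 0.423 + (-0.206) = 0.217
Right-hand sides:
  c_0 = sigma^2 (1 + theta_1 psi_1) = 3 * (1 + (0.423)(0.217)) = 3 * 1.091791 = 3.275373
  c_1 = sigma^2 theta_1 = 3 * (0.423) = 1.269
  c_2 = 0
Equations for k = 0 and k = 1 (AR order 1):
  gamma(0) = phi_1 gamma(1) + c_0
  gamma(1) = phi_1 gamma(0) + c_1
Substituting the second into the first: gamma(0) (1 - phi_1^2) = c_0 + phi_1 c_1, so
  gamma(0) = (c_0 + phi_1 c_1) / (1 - phi_1^2) = (3.275373 + (-0.206)(1.269)) / (1 - (-0.206)^2) = 3.013959 / 0.957564 = 3.147527.
Therefore gamma(0) = 3.1475 (to 4 decimal places).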